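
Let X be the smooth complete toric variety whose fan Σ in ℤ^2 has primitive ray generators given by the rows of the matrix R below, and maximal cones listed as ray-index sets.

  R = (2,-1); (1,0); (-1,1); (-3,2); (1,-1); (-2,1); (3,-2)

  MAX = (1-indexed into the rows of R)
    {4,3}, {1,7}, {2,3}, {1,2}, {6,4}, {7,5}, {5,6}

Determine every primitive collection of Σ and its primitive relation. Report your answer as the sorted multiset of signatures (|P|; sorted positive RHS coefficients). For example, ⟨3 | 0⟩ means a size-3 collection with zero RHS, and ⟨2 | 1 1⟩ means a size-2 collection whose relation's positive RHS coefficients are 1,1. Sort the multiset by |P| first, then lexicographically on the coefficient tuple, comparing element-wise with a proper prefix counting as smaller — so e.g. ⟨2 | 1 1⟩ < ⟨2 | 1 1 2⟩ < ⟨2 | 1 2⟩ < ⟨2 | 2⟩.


Primitive collections (14):

  {1,6}:  v_{1} + v_{6} = 0  →  sig = ⟨2 | 0⟩
  {3,5}:  v_{3} + v_{5} = 0  →  sig = ⟨2 | 0⟩
  {4,7}:  v_{4} + v_{7} = 0  →  sig = ⟨2 | 0⟩
  {1,3}:  v_{1} + v_{3} = v_{2}  →  sig = ⟨2 | 1⟩
  {1,4}:  v_{1} + v_{4} = v_{3}  →  sig = ⟨2 | 1⟩
  {1,5}:  v_{1} + v_{5} = v_{7}  →  sig = ⟨2 | 1⟩
  {2,5}:  v_{2} + v_{5} = v_{1}  →  sig = ⟨2 | 1⟩
  {2,6}:  v_{2} + v_{6} = v_{3}  →  sig = ⟨2 | 1⟩
  {3,6}:  v_{3} + v_{6} = v_{4}  →  sig = ⟨2 | 1⟩
  {3,7}:  v_{3} + v_{7} = v_{1}  →  sig = ⟨2 | 1⟩
  {4,5}:  v_{4} + v_{5} = v_{6}  →  sig = ⟨2 | 1⟩
  {6,7}:  v_{6} + v_{7} = v_{5}  →  sig = ⟨2 | 1⟩
  {2,4}:  v_{2} + v_{4} = 2·v_{3}  →  sig = ⟨2 | 2⟩
  {2,7}:  v_{2} + v_{7} = 2·v_{1}  →  sig = ⟨2 | 2⟩

Signatures (|P|; sorted positive RHS coefficients), sorted:
{ ⟨2 | 0⟩ ×3,  ⟨2 | 1⟩ ×9,  ⟨2 | 2⟩ ×2 }


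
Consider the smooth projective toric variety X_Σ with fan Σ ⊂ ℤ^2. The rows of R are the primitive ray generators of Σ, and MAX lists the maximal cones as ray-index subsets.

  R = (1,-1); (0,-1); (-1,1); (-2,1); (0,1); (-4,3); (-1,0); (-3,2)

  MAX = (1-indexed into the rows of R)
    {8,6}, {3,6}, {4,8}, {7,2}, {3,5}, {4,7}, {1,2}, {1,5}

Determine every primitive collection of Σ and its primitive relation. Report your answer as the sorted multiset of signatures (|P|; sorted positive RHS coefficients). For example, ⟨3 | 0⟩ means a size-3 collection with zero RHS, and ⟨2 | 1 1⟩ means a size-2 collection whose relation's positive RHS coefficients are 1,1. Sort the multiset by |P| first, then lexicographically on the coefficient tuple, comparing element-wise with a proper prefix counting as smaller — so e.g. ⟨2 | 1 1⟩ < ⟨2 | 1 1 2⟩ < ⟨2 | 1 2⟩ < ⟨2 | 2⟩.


20 minimal non-faces of Δ(Σ) (on 8 rays):

  P = {1,3}:  v_{1} + v_{3} = 0  ⇒ sig = ⟨2 | 0⟩
  P = {2,5}:  v_{2} + v_{5} = 0  ⇒ sig = ⟨2 | 0⟩
  P = {1,4}:  v_{1} + v_{4} = v_{7}  ⇒ sig = ⟨2 | 1⟩
  P = {1,6}:  v_{1} + v_{6} = v_{8}  ⇒ sig = ⟨2 | 1⟩
  P = {1,7}:  v_{1} + v_{7} = v_{2}  ⇒ sig = ⟨2 | 1⟩
  P = {1,8}:  v_{1} + v_{8} = v_{4}  ⇒ sig = ⟨2 | 1⟩
  P = {2,3}:  v_{2} + v_{3} = v_{7}  ⇒ sig = ⟨2 | 1⟩
  P = {3,4}:  v_{3} + v_{4} = v_{8}  ⇒ sig = ⟨2 | 1⟩
  P = {3,7}:  v_{3} + v_{7} = v_{4}  ⇒ sig = ⟨2 | 1⟩
  P = {3,8}:  v_{3} + v_{8} = v_{6}  ⇒ sig = ⟨2 | 1⟩
  P = {5,7}:  v_{5} + v_{7} = v_{3}  ⇒ sig = ⟨2 | 1⟩
  P = {2,8}:  v_{2} + v_{8} = v_{4} + v_{7}  ⇒ sig = ⟨2 | 1 1⟩
  P = {6,7}:  v_{6} + v_{7} = v_{4} + v_{8}  ⇒ sig = ⟨2 | 1 1⟩
  P = {2,4}:  v_{2} + v_{4} = 2·v_{7}  ⇒ sig = ⟨2 | 2⟩
  P = {2,6}:  v_{2} + v_{6} = 2·v_{4}  ⇒ sig = ⟨2 | 2⟩
  P = {4,5}:  v_{4} + v_{5} = 2·v_{3}  ⇒ sig = ⟨2 | 2⟩
  P = {4,6}:  v_{4} + v_{6} = 2·v_{8}  ⇒ sig = ⟨2 | 2⟩
  P = {7,8}:  v_{7} + v_{8} = 2·v_{4}  ⇒ sig = ⟨2 | 2⟩
  P = {5,8}:  v_{5} + v_{8} = 3·v_{3}  ⇒ sig = ⟨2 | 3⟩
  P = {5,6}:  v_{5} + v_{6} = 4·v_{3}  ⇒ sig = ⟨2 | 4⟩

so the primitive-relation signature multiset is
    ⟨2 | 0⟩
    ⟨2 | 0⟩
    ⟨2 | 1⟩
    ⟨2 | 1⟩
    ⟨2 | 1⟩
    ⟨2 | 1⟩
    ⟨2 | 1⟩
    ⟨2 | 1⟩
    ⟨2 | 1⟩
    ⟨2 | 1⟩
    ⟨2 | 1⟩
    ⟨2 | 1 1⟩
    ⟨2 | 1 1⟩
    ⟨2 | 2⟩
    ⟨2 | 2⟩
    ⟨2 | 2⟩
    ⟨2 | 2⟩
    ⟨2 | 2⟩
    ⟨2 | 3⟩
    ⟨2 | 4⟩


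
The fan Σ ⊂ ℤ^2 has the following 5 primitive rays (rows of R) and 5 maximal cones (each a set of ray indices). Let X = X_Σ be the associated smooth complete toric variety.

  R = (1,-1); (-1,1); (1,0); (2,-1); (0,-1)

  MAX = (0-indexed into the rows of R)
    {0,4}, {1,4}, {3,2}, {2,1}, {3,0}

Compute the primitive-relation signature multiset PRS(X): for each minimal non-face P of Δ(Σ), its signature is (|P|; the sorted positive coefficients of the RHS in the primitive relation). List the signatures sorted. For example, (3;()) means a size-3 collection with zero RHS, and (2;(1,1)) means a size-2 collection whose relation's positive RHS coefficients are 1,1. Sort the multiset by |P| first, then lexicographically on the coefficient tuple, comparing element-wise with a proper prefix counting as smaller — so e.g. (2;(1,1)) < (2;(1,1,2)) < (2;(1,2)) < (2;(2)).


Minimal non-faces — 5 found among 5 rays, 5 max cones:

  P={0,1}:  v_{0} + v_{1} = 0 — sig = (2;())
  P={0,2}:  v_{0} + v_{2} = v_{3} — sig = (2;(1))
  P={1,3}:  v_{1} + v_{3} = v_{2} — sig = (2;(1))
  P={2,4}:  v_{2} + v_{4} = v_{0} — sig = (2;(1))
  P={3,4}:  v_{3} + v_{4} = 2·v_{0} — sig = (2;(2))

Sorted signature multiset PRS(X):
{ (2;()),  (2;(1)) ×3,  (2;(2)) }


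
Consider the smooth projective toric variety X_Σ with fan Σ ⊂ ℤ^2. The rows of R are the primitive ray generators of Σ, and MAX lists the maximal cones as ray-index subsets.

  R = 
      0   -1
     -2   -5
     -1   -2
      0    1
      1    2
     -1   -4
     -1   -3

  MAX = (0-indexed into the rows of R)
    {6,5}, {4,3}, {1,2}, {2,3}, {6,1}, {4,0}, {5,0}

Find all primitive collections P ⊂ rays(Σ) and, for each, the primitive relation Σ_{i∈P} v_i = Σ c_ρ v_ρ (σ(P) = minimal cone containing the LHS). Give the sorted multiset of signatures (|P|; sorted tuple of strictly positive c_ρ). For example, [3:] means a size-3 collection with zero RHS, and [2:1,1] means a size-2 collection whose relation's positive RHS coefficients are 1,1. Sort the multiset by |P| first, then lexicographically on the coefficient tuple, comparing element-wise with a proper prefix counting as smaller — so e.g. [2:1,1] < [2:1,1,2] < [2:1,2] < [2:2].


|primitive collections| = 14. Relations:

  • {0,3}:  v_{0} + v_{3} = 0  ⟹  sig = [2:]
  • {2,4}:  v_{2} + v_{4} = 0  ⟹  sig = [2:]
  • {0,2}:  v_{0} + v_{2} = v_{6}  ⟹  sig = [2:1]
  • {0,6}:  v_{0} + v_{6} = v_{5}  ⟹  sig = [2:1]
  • {1,4}:  v_{1} + v_{4} = v_{6}  ⟹  sig = [2:1]
  • {2,6}:  v_{2} + v_{6} = v_{1}  ⟹  sig = [2:1]
  • {3,5}:  v_{3} + v_{5} = v_{6}  ⟹  sig = [2:1]
  • {3,6}:  v_{3} + v_{6} = v_{2}  ⟹  sig = [2:1]
  • {4,6}:  v_{4} + v_{6} = v_{0}  ⟹  sig = [2:1]
  • {0,1}:  v_{0} + v_{1} = 2·v_{6}  ⟹  sig = [2:2]
  • {1,3}:  v_{1} + v_{3} = 2·v_{2}  ⟹  sig = [2:2]
  • {2,5}:  v_{2} + v_{5} = 2·v_{6}  ⟹  sig = [2:2]
  • {4,5}:  v_{4} + v_{5} = 2·v_{0}  ⟹  sig = [2:2]
  • {1,5}:  v_{1} + v_{5} = 3·v_{6}  ⟹  sig = [2:3]

so the primitive-relation signature multiset is
    [2:]
    [2:]
    [2:1]
    [2:1]
    [2:1]
    [2:1]
    [2:1]
    [2:1]
    [2:1]
    [2:2]
    [2:2]
    [2:2]
    [2:2]
    [2:3]


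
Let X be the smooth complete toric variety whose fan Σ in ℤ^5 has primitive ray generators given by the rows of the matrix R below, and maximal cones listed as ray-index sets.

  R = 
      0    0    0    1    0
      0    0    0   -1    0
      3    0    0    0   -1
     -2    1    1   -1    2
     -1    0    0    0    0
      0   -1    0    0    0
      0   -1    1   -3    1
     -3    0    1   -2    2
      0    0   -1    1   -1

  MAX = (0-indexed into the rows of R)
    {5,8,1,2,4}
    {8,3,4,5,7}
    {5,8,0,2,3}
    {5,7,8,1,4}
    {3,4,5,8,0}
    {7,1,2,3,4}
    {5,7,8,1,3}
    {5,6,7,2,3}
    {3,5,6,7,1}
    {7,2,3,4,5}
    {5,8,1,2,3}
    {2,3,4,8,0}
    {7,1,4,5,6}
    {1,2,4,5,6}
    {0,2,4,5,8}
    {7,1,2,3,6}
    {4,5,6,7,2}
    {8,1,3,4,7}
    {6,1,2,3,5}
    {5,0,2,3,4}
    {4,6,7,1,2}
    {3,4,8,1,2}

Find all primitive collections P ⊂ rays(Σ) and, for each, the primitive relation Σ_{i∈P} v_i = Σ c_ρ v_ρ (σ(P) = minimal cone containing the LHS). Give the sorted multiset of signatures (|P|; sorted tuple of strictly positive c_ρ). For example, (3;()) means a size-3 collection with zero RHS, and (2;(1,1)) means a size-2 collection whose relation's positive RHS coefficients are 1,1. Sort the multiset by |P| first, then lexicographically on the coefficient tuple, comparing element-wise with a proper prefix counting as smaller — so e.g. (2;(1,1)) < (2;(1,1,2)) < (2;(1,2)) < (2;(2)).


Primitive collections (9):

  • {0,1}:  v_{0} + v_{1} = 0 — sig = (2;())
  • {0,6}:  v_{0} + v_{6} = v_{2} + v_{5} + v_{7} — sig = (2;(1,1,1))
  • {0,7}:  v_{0} + v_{7} = v_{3} + v_{4} + v_{5} — sig = (2;(1,1,1))
  • {6,8}:  v_{6} + v_{8} = 2·v_{1} + v_{5} — sig = (2;(1,2))
  • {2,7,8}:  v_{2} + v_{7} + v_{8} = v_{1} — sig = (3;(1))
  • {3,4,6}:  v_{3} + v_{4} + v_{6} = v_{2} + 2·v_{7} — sig = (3;(1,2))
  • {1,2,5,7}:  v_{1} + v_{2} + v_{5} + v_{7} = v_{6} — sig = (4;(1))
  • {1,3,4,5}:  v_{1} + v_{3} + v_{4} + v_{5} = v_{7} — sig = (4;(1))
  • {2,3,4,5,8}:  v_{2} + v_{3} + v_{4} + v_{5} + v_{8} = 0 — sig = (5;())

so the primitive-relation signature multiset is
    |P|=2: 4 collections, coeffs (), (1,1,1), (1,1,1), (1,2)
    |P|=3: 2 collections, coeffs (1), (1,2)
    |P|=4: 2 collections, coeffs (1), (1)
    |P|=5: 1 collection, coeffs ()


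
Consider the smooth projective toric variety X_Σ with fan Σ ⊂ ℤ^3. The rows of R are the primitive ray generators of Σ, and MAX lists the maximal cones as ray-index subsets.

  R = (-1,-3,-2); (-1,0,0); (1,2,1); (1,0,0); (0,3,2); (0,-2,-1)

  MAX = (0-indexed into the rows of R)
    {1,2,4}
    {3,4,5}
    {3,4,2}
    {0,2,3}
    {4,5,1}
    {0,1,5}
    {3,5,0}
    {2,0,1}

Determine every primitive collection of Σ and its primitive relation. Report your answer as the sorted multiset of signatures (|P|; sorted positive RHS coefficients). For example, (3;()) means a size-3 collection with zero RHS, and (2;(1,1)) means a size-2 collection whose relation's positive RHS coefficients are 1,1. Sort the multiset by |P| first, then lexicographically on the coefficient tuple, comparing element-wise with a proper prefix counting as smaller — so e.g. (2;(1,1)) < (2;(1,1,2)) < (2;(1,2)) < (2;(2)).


Primitive collections (3):

  • {1,3}:  v_{1} + v_{3} = 0  →  sig = (2;())
  • {0,4}:  v_{0} + v_{4} = v_{1}  →  sig = (2;(1))
  • {2,5}:  v_{2} + v_{5} = v_{3}  →  sig = (2;(1))

Sorted signature multiset PRS(X):
    (2;())
    (2;(1))
    (2;(1))


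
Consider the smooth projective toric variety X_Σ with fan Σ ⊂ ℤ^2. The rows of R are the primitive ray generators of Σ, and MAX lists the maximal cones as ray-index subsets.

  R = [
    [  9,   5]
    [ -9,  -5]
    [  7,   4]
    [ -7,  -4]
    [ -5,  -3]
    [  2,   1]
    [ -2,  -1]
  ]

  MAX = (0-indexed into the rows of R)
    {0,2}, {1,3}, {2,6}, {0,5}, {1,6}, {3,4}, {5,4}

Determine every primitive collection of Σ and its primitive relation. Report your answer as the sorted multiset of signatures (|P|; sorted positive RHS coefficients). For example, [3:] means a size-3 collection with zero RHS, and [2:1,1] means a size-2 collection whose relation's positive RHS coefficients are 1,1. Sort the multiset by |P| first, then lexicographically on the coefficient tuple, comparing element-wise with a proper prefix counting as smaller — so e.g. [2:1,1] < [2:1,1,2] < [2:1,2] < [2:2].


Δ(Σ) — 7 vertices, 14 min non-faces:

  • {0,1}:  v_{0} + v_{1} = 0 ; sig = [2:]
  • {2,3}:  v_{2} + v_{3} = 0 ; sig = [2:]
  • {5,6}:  v_{5} + v_{6} = 0 ; sig = [2:]
  • {0,3}:  v_{0} + v_{3} = v_{5} ; sig = [2:1]
  • {0,6}:  v_{0} + v_{6} = v_{2} ; sig = [2:1]
  • {1,2}:  v_{1} + v_{2} = v_{6} ; sig = [2:1]
  • {1,5}:  v_{1} + v_{5} = v_{3} ; sig = [2:1]
  • {2,4}:  v_{2} + v_{4} = v_{5} ; sig = [2:1]
  • {2,5}:  v_{2} + v_{5} = v_{0} ; sig = [2:1]
  • {3,5}:  v_{3} + v_{5} = v_{4} ; sig = [2:1]
  • {3,6}:  v_{3} + v_{6} = v_{1} ; sig = [2:1]
  • {4,6}:  v_{4} + v_{6} = v_{3} ; sig = [2:1]
  • {0,4}:  v_{0} + v_{4} = 2·v_{5} ; sig = [2:2]
  • {1,4}:  v_{1} + v_{4} = 2·v_{3} ; sig = [2:2]

Hence PRS(X_Σ) =
[[2:], [2:], [2:], [2:1], [2:1], [2:1], [2:1], [2:1], [2:1], [2:1], [2:1], [2:1], [2:2], [2:2]]


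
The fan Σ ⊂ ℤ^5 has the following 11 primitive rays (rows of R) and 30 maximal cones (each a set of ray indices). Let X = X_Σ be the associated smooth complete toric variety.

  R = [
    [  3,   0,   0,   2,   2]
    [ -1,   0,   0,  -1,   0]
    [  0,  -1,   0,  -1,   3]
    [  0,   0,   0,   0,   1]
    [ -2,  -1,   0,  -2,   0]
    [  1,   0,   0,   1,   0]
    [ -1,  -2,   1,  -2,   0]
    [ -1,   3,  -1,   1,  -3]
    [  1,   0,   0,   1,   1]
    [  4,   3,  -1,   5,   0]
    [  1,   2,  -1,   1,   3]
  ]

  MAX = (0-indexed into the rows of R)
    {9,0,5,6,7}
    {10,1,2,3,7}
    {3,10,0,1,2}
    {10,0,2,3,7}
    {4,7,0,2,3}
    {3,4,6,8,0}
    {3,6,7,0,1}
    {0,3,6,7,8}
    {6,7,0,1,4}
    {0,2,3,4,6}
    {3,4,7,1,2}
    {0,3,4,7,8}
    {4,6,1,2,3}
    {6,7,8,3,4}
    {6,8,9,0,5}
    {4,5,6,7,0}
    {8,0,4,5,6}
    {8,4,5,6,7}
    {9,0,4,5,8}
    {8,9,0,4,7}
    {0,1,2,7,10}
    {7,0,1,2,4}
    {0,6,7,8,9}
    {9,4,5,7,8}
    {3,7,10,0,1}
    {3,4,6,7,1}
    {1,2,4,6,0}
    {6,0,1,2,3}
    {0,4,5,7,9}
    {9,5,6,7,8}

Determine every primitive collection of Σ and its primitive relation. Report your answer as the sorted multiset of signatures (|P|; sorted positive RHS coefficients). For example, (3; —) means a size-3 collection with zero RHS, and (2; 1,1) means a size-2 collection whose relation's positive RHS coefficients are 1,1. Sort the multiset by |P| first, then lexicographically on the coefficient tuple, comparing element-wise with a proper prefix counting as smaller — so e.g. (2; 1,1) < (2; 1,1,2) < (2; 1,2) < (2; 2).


Σ has 20 primitive collections:

  • {1,5}:  v_{1} + v_{5} = 0  so sig = (2; —)
  • {1,8}:  v_{1} + v_{8} = v_{3}  so sig = (2; 1)
  • {3,5}:  v_{3} + v_{5} = v_{8}  so sig = (2; 1)
  • {1,9}:  v_{1} + v_{9} = v_{0} + v_{7} + v_{8}  so sig = (2; 1,1,1)
  • {2,5}:  v_{2} + v_{5} = v_{0} + v_{3} + v_{4}  so sig = (2; 1,1,1)
  • {5,10}:  v_{5} + v_{10} = v_{0} + v_{2} + v_{3} + v_{7}  so sig = (2; 1,1,1,1)
  • {2,9}:  v_{2} + v_{9} = 2·v_{0} + v_{3} + v_{4} + v_{7} + v_{8}  so sig = (2; 1,1,1,1,2)
  • {8,10}:  v_{8} + v_{10} = v_{0} + v_{2} + 2·v_{3} + v_{7}  so sig = (2; 1,1,1,2)
  • {2,8}:  v_{2} + v_{8} = v_{0} + 2·v_{3} + v_{4}  so sig = (2; 1,1,2)
  • {3,9}:  v_{3} + v_{9} = v_{0} + v_{7} + 2·v_{8}  so sig = (2; 1,1,2)
  • {6,10}:  v_{6} + v_{10} = v_{0} + 3·v_{1} + v_{3}  so sig = (2; 1,1,3)
  • {4,10}:  v_{4} + v_{10} = 2·v_{2} + v_{7}  so sig = (2; 1,2)
  • {9,10}:  v_{9} + v_{10} = 3·v_{0} + 3·v_{3} + v_{4} + 2·v_{7}  so sig = (2; 1,2,3,3)
  • {4,6,9}:  v_{4} + v_{6} + v_{9} = v_{5}  so sig = (3; 1)
  • {2,6,7}:  v_{2} + v_{6} + v_{7} = 2·v_{1}  so sig = (3; 2)
  • {0,1,3,4}:  v_{0} + v_{1} + v_{3} + v_{4} = v_{2}  so sig = (4; 1)
  • {0,5,7,8}:  v_{0} + v_{5} + v_{7} + v_{8} = v_{9}  so sig = (4; 1)
  • {0,4,6,7,8}:  v_{0} + v_{4} + v_{6} + v_{7} + v_{8} = 0  so sig = (5; —)
  • {0,1,2,3,7}:  v_{0} + v_{1} + v_{2} + v_{3} + v_{7} = v_{10}  so sig = (5; 1)
  • {0,3,4,6,7}:  v_{0} + v_{3} + v_{4} + v_{6} + v_{7} = v_{1}  so sig = (5; 1)

Signatures (|P|; sorted positive RHS coefficients), sorted:
    |P|=2: 13 collections, coeffs (), (1), (1), (1,1,1), (1,1,1), (1,1,1,1), (1,1,1,1,2), (1,1,1,2), (1,1,2), (1,1,2), (1,1,3), (1,2), (1,2,3,3)
    |P|=3: 2 collections, coeffs (1), (2)
    |P|=4: 2 collections, coeffs (1), (1)
    |P|=5: 3 collections, coeffs (), (1), (1)


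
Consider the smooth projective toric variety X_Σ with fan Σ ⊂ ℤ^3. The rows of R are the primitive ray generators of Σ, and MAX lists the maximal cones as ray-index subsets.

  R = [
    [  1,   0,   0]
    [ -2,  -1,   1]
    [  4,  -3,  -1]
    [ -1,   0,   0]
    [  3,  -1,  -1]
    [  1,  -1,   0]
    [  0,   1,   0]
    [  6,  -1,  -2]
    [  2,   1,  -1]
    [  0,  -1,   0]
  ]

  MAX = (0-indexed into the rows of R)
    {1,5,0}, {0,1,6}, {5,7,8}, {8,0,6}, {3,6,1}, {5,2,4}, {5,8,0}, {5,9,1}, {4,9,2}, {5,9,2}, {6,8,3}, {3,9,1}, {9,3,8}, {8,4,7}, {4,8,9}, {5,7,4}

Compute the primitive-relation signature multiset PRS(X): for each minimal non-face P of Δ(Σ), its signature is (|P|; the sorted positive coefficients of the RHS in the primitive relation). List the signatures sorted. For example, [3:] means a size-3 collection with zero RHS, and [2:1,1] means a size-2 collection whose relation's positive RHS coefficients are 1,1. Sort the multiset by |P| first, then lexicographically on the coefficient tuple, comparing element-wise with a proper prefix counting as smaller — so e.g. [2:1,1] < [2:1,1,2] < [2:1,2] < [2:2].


24 minimal non-faces of Δ(Σ) (on 10 rays):

  {0,3}:  v_{0} + v_{3} = 0  so sig = [2:]
  {1,8}:  v_{1} + v_{8} = 0  so sig = [2:]
  {6,9}:  v_{6} + v_{9} = 0  so sig = [2:]
  {0,9}:  v_{0} + v_{9} = v_{5}  so sig = [2:1]
  {3,5}:  v_{3} + v_{5} = v_{9}  so sig = [2:1]
  {5,6}:  v_{5} + v_{6} = v_{0}  so sig = [2:1]
  {1,4}:  v_{1} + v_{4} = v_{5} + v_{9}  so sig = [2:1,1]
  {1,7}:  v_{1} + v_{7} = v_{4} + v_{5}  so sig = [2:1,1]
  {2,6}:  v_{2} + v_{6} = v_{4} + v_{5}  so sig = [2:1,1]
  {4,6}:  v_{4} + v_{6} = v_{5} + v_{8}  so sig = [2:1,1]
  {3,7}:  v_{3} + v_{7} = v_{4} + v_{8} + v_{9}  so sig = [2:1,1,1]
  {0,2}:  v_{0} + v_{2} = v_{4} + 2·v_{5}  so sig = [2:1,2]
  {0,4}:  v_{0} + v_{4} = 2·v_{5} + v_{8}  so sig = [2:1,2]
  {2,3}:  v_{2} + v_{3} = v_{4} + 2·v_{9}  so sig = [2:1,2]
  {3,4}:  v_{3} + v_{4} = v_{8} + 2·v_{9}  so sig = [2:1,2]
  {2,7}:  v_{2} + v_{7} = 3·v_{4} + v_{5}  so sig = [2:1,3]
  {2,8}:  v_{2} + v_{8} = 2·v_{4}  so sig = [2:2]
  {7,9}:  v_{7} + v_{9} = 2·v_{4}  so sig = [2:2]
  {1,2}:  v_{1} + v_{2} = 2·v_{5} + 2·v_{9}  so sig = [2:2,2]
  {6,7}:  v_{6} + v_{7} = 2·v_{5} + 2·v_{8}  so sig = [2:2,2]
  {0,7}:  v_{0} + v_{7} = 3·v_{5} + 2·v_{8}  so sig = [2:2,3]
  {4,5,8}:  v_{4} + v_{5} + v_{8} = v_{7}  so sig = [3:1]
  {4,5,9}:  v_{4} + v_{5} + v_{9} = v_{2}  so sig = [3:1]
  {5,8,9}:  v_{5} + v_{8} + v_{9} = v_{4}  so sig = [3:1]

so the primitive-relation signature multiset is
    [2:]
    [2:]
    [2:]
    [2:1]
    [2:1]
    [2:1]
    [2:1,1]
    [2:1,1]
    [2:1,1]
    [2:1,1]
    [2:1,1,1]
    [2:1,2]
    [2:1,2]
    [2:1,2]
    [2:1,2]
    [2:1,3]
    [2:2]
    [2:2]
    [2:2,2]
    [2:2,2]
    [2:2,3]
    [3:1]
    [3:1]
    [3:1]


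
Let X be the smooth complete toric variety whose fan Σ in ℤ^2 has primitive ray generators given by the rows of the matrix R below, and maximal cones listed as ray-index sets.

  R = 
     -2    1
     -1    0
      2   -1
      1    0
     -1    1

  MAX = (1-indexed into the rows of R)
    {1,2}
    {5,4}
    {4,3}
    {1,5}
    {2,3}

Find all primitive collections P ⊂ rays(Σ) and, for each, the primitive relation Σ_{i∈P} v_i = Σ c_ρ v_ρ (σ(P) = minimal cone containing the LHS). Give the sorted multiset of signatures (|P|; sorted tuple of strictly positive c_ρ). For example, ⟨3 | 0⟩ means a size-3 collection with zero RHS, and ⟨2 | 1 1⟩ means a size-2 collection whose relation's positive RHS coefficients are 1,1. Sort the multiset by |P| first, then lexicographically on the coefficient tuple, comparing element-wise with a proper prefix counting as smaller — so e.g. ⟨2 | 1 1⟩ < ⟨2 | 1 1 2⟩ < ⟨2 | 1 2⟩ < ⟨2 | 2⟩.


Σ has 5 primitive collections:

  • {1,3}:  v_{1} + v_{3} = 0  ⇒ sig = ⟨2 | 0⟩
  • {2,4}:  v_{2} + v_{4} = 0  ⇒ sig = ⟨2 | 0⟩
  • {1,4}:  v_{1} + v_{4} = v_{5}  ⇒ sig = ⟨2 | 1⟩
  • {2,5}:  v_{2} + v_{5} = v_{1}  ⇒ sig = ⟨2 | 1⟩
  • {3,5}:  v_{3} + v_{5} = v_{4}  ⇒ sig = ⟨2 | 1⟩

Signatures (|P|; sorted positive RHS coefficients), sorted:
{ ⟨2 | 0⟩ ×2,  ⟨2 | 1⟩ ×3 }


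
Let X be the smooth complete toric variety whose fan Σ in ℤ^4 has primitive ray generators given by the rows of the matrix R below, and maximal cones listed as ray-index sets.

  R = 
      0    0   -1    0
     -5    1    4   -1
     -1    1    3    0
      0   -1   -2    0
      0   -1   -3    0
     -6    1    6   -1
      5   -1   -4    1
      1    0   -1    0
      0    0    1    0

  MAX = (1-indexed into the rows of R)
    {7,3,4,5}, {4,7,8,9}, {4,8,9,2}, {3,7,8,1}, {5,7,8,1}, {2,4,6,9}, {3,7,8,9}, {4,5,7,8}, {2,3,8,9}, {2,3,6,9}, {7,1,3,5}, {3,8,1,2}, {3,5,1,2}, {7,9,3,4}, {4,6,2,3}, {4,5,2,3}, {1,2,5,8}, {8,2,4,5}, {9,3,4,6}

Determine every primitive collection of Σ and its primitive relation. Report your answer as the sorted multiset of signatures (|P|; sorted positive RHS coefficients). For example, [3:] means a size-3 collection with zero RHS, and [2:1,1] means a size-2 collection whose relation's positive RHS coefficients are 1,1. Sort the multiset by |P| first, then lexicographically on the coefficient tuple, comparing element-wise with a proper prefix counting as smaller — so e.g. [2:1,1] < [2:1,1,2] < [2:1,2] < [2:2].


The 11 primitive collections of Σ (r=9, n=4):

  P={1,9}:  v_{1} + v_{9} = 0  so sig = [2:]
  P={2,7}:  v_{2} + v_{7} = 0  so sig = [2:]
  P={1,4}:  v_{1} + v_{4} = v_{5}  so sig = [2:1]
  P={5,9}:  v_{5} + v_{9} = v_{4}  so sig = [2:1]
  P={6,8}:  v_{6} + v_{8} = v_{2} + v_{9}  so sig = [2:1,1]
  P={1,6}:  v_{1} + v_{6} = v_{2} + v_{3} + v_{4}  so sig = [2:1,1,1]
  P={6,7}:  v_{6} + v_{7} = v_{3} + v_{4} + v_{9}  so sig = [2:1,1,1]
  P={5,6}:  v_{5} + v_{6} = v_{2} + v_{3} + 2·v_{4}  so sig = [2:1,1,2]
  P={3,4,8}:  v_{3} + v_{4} + v_{8} = 0  so sig = [3:]
  P={3,5,8}:  v_{3} + v_{5} + v_{8} = v_{1}  so sig = [3:1]
  P={2,3,4,9}:  v_{2} + v_{3} + v_{4} + v_{9} = v_{6}  so sig = [4:1]

Hence PRS(X_Σ) =
    |P|=2: 8 collections, coeffs (), (), (1), (1), (1,1), (1,1,1), (1,1,1), (1,1,2)
    |P|=3: 2 collections, coeffs (), (1)
    |P|=4: 1 collection, coeffs (1)


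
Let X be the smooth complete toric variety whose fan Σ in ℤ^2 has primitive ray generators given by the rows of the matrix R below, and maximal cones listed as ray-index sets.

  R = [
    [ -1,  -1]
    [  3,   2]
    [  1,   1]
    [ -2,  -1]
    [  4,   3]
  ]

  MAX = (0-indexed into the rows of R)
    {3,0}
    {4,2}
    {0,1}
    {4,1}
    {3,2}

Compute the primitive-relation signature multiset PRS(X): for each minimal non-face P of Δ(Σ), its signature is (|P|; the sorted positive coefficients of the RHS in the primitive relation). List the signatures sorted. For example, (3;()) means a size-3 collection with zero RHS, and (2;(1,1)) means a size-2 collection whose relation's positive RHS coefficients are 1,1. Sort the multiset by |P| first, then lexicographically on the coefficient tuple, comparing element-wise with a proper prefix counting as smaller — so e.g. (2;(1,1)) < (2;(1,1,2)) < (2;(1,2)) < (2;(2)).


The 5 primitive collections of Σ (r=5, n=2):

  P={0,2}:  v_{0} + v_{2} = 0 ; sig = (2;())
  P={0,4}:  v_{0} + v_{4} = v_{1} ; sig = (2;(1))
  P={1,2}:  v_{1} + v_{2} = v_{4} ; sig = (2;(1))
  P={1,3}:  v_{1} + v_{3} = v_{2} ; sig = (2;(1))
  P={3,4}:  v_{3} + v_{4} = 2·v_{2} ; sig = (2;(2))

Signatures (|P|; sorted positive RHS coefficients), sorted:
[(2;()), (2;(1)), (2;(1)), (2;(1)), (2;(2))]


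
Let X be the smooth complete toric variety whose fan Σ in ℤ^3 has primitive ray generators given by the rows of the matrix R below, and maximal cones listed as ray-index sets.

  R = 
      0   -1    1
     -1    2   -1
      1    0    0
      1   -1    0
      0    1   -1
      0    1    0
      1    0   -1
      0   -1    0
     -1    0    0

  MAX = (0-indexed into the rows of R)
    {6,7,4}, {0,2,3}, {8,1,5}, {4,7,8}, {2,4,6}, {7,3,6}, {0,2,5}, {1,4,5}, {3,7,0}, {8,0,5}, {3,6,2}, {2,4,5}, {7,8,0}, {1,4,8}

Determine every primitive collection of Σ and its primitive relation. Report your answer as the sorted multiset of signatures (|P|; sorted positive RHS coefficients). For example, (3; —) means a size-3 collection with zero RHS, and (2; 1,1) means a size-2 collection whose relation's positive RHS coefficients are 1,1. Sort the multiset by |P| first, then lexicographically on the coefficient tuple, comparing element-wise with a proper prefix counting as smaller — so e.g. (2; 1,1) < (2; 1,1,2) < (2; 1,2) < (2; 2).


Primitive collections (16):

  P = {0,4}:  v_{0} + v_{4} = 0 ; sig = (2; —)
  P = {2,8}:  v_{2} + v_{8} = 0 ; sig = (2; —)
  P = {5,7}:  v_{5} + v_{7} = 0 ; sig = (2; —)
  P = {0,6}:  v_{0} + v_{6} = v_{3} ; sig = (2; 1)
  P = {1,3}:  v_{1} + v_{3} = v_{4} ; sig = (2; 1)
  P = {2,7}:  v_{2} + v_{7} = v_{3} ; sig = (2; 1)
  P = {3,4}:  v_{3} + v_{4} = v_{6} ; sig = (2; 1)
  P = {3,5}:  v_{3} + v_{5} = v_{2} ; sig = (2; 1)
  P = {3,8}:  v_{3} + v_{8} = v_{7} ; sig = (2; 1)
  P = {0,1}:  v_{0} + v_{1} = v_{5} + v_{8} ; sig = (2; 1,1)
  P = {1,2}:  v_{1} + v_{2} = v_{4} + v_{5} ; sig = (2; 1,1)
  P = {1,7}:  v_{1} + v_{7} = v_{4} + v_{8} ; sig = (2; 1,1)
  P = {5,6}:  v_{5} + v_{6} = v_{2} + v_{4} ; sig = (2; 1,1)
  P = {6,8}:  v_{6} + v_{8} = v_{4} + v_{7} ; sig = (2; 1,1)
  P = {1,6}:  v_{1} + v_{6} = 2·v_{4} ; sig = (2; 2)
  P = {4,5,8}:  v_{4} + v_{5} + v_{8} = v_{1} ; sig = (3; 1)

so the primitive-relation signature multiset is
    |P|=2: 15 collections, coeffs (), (), (), (1), (1), (1), (1), (1), (1), (1,1), (1,1), (1,1), (1,1), (1,1), (2)
    |P|=3: 1 collection, coeffs (1)


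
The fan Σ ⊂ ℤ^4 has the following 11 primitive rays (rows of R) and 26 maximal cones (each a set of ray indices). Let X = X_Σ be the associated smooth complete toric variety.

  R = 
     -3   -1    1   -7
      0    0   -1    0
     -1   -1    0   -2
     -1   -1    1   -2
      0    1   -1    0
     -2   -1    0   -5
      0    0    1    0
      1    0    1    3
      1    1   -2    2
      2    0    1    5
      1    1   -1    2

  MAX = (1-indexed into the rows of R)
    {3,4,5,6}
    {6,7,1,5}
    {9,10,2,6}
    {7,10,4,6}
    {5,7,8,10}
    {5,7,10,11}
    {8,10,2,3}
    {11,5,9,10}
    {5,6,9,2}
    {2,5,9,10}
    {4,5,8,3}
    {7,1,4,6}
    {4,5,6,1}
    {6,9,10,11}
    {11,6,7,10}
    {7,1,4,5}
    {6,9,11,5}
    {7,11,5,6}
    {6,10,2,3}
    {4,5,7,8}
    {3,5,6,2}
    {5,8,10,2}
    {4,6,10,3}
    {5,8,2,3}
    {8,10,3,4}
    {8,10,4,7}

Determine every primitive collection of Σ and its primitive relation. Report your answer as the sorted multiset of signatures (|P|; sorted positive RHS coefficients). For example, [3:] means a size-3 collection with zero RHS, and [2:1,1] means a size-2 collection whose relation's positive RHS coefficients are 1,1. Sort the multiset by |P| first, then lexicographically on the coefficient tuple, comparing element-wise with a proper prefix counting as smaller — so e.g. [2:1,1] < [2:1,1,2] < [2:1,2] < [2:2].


|primitive collections| = 22. Relations:

  • {2,7}:  v_{2} + v_{7} = 0  ⇒ sig = [2:]
  • {4,11}:  v_{4} + v_{11} = 0  ⇒ sig = [2:]
  • {2,4}:  v_{2} + v_{4} = v_{3}  ⇒ sig = [2:1]
  • {2,11}:  v_{2} + v_{11} = v_{9}  ⇒ sig = [2:1]
  • {3,7}:  v_{3} + v_{7} = v_{4}  ⇒ sig = [2:1]
  • {3,11}:  v_{3} + v_{11} = v_{2}  ⇒ sig = [2:1]
  • {4,9}:  v_{4} + v_{9} = v_{2}  ⇒ sig = [2:1]
  • {6,8}:  v_{6} + v_{8} = v_{4}  ⇒ sig = [2:1]
  • {7,9}:  v_{7} + v_{9} = v_{11}  ⇒ sig = [2:1]
  • {1,9}:  v_{1} + v_{9} = v_{5} + v_{6}  ⇒ sig = [2:1,1]
  • {1,10}:  v_{1} + v_{10} = v_{4} + v_{7}  ⇒ sig = [2:1,1]
  • {8,11}:  v_{8} + v_{11} = v_{5} + v_{10}  ⇒ sig = [2:1,1]
  • {1,2}:  v_{1} + v_{2} = v_{4} + v_{5} + v_{6}  ⇒ sig = [2:1,1,1]
  • {1,11}:  v_{1} + v_{11} = v_{5} + v_{6} + v_{7}  ⇒ sig = [2:1,1,1]
  • {8,9}:  v_{8} + v_{9} = v_{2} + v_{5} + v_{10}  ⇒ sig = [2:1,1,1]
  • {1,3}:  v_{1} + v_{3} = 2·v_{4} + v_{5} + v_{6}  ⇒ sig = [2:1,1,2]
  • {1,8}:  v_{1} + v_{8} = 2·v_{4} + v_{5} + v_{7}  ⇒ sig = [2:1,1,2]
  • {3,9}:  v_{3} + v_{9} = 2·v_{2}  ⇒ sig = [2:2]
  • {5,6,10}:  v_{5} + v_{6} + v_{10} = 0  ⇒ sig = [3:]
  • {4,5,10}:  v_{4} + v_{5} + v_{10} = v_{8}  ⇒ sig = [3:1]
  • {3,5,10}:  v_{3} + v_{5} + v_{10} = v_{2} + v_{8}  ⇒ sig = [3:1,1]
  • {4,5,6,7}:  v_{4} + v_{5} + v_{6} + v_{7} = v_{1}  ⇒ sig = [4:1]

Sorted signature multiset PRS(X):
{ [2:] ×2,  [2:1] ×7,  [2:1,1] ×3,  [2:1,1,1] ×3,  [2:1,1,2] ×2,  [2:2],  [3:],  [3:1],  [3:1,1],  [4:1] }


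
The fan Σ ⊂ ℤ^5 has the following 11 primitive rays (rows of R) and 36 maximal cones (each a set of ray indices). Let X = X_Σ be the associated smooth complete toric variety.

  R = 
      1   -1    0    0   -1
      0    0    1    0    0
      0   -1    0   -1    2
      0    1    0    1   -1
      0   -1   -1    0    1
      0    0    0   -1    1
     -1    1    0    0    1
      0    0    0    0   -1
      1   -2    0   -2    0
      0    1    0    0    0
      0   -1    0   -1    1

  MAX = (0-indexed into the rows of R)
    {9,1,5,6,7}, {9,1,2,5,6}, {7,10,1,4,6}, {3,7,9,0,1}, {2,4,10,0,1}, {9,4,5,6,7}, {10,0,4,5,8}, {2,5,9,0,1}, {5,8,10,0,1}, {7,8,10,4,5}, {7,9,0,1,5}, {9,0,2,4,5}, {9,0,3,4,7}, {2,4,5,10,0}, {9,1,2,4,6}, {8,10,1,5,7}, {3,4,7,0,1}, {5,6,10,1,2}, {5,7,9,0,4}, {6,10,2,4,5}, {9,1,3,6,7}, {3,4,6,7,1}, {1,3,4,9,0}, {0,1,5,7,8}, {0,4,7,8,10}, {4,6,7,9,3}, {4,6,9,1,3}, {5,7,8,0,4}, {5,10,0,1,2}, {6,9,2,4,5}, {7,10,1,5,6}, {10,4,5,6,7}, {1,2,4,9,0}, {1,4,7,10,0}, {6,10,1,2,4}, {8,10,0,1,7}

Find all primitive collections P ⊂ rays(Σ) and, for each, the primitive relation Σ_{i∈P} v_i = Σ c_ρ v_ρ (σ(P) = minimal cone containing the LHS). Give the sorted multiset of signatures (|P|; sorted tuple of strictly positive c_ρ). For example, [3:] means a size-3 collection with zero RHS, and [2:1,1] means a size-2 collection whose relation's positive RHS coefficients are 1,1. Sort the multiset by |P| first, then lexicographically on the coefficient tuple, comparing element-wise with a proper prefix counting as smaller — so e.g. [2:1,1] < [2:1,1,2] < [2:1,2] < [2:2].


Δ(Σ) — 11 vertices, 14 min non-faces:

  {0,6}:  v_{0} + v_{6} = 0  ⇒ sig = [2:]
  {3,10}:  v_{3} + v_{10} = 0  ⇒ sig = [2:]
  {2,7}:  v_{2} + v_{7} = v_{10}  ⇒ sig = [2:1]
  {3,5}:  v_{3} + v_{5} = v_{9}  ⇒ sig = [2:1]
  {9,10}:  v_{9} + v_{10} = v_{5}  ⇒ sig = [2:1]
  {2,3}:  v_{2} + v_{3} = v_{1} + v_{4} + v_{9}  ⇒ sig = [2:1,1,1]
  {3,8}:  v_{3} + v_{8} = v_{0} + v_{5} + v_{7}  ⇒ sig = [2:1,1,1]
  {6,8}:  v_{6} + v_{8} = v_{5} + v_{7} + v_{10}  ⇒ sig = [2:1,1,1]
  {2,8}:  v_{2} + v_{8} = v_{0} + v_{5} + 2·v_{10}  ⇒ sig = [2:1,1,2]
  {8,9}:  v_{8} + v_{9} = v_{0} + 2·v_{5} + v_{7}  ⇒ sig = [2:1,1,2]
  {1,4,5}:  v_{1} + v_{4} + v_{5} = v_{2}  ⇒ sig = [3:1]
  {1,4,8}:  v_{1} + v_{4} + v_{8} = v_{0} + 2·v_{10}  ⇒ sig = [3:1,2]
  {1,4,7,9}:  v_{1} + v_{4} + v_{7} + v_{9} = 0  ⇒ sig = [4:]
  {0,5,7,10}:  v_{0} + v_{5} + v_{7} + v_{10} = v_{8}  ⇒ sig = [4:1]

so the primitive-relation signature multiset is
    [2:]
    [2:]
    [2:1]
    [2:1]
    [2:1]
    [2:1,1,1]
    [2:1,1,1]
    [2:1,1,1]
    [2:1,1,2]
    [2:1,1,2]
    [3:1]
    [3:1,2]
    [4:]
    [4:1]


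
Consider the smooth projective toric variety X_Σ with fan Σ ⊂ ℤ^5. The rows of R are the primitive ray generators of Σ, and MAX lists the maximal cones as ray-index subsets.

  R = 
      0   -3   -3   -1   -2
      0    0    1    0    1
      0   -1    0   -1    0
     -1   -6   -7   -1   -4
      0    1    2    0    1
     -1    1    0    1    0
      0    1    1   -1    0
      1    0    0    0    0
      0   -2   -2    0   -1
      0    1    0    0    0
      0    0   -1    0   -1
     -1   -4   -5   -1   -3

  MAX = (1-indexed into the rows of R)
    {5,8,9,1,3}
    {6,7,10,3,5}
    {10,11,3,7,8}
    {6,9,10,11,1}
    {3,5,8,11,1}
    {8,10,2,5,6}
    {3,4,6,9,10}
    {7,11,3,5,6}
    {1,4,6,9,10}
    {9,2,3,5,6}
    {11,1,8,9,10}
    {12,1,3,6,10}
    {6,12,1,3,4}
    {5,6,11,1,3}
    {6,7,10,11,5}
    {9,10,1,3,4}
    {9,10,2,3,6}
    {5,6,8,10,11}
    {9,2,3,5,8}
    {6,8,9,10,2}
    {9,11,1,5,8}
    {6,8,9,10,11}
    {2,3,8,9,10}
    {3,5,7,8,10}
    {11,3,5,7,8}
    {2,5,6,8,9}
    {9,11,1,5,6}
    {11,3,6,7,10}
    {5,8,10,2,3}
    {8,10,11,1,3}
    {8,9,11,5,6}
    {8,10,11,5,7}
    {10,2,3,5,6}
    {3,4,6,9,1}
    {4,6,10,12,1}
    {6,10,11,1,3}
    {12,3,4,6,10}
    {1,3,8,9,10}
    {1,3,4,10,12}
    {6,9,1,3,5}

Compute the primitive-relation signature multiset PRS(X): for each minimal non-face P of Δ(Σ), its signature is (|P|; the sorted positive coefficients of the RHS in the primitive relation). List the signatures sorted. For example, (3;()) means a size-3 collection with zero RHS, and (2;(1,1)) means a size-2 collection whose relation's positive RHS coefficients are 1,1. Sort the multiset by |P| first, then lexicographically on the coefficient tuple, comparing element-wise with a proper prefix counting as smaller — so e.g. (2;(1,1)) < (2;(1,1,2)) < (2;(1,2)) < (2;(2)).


Primitive collections (25):

  {2,11}:  v_{2} + v_{11} = 0  ⟹  sig = (2;())
  {9,12}:  v_{9} + v_{12} = v_{4}  ⟹  sig = (2;(1))
  {1,2}:  v_{1} + v_{2} = v_{3} + v_{9}  ⟹  sig = (2;(1,1))
  {7,9}:  v_{7} + v_{9} = v_{3} + v_{11}  ⟹  sig = (2;(1,1))
  {2,7}:  v_{2} + v_{7} = v_{3} + v_{5} + v_{10}  ⟹  sig = (2;(1,1,1))
  {5,12}:  v_{5} + v_{12} = v_{1} + v_{3} + v_{6}  ⟹  sig = (2;(1,1,1))
  {8,12}:  v_{8} + v_{12} = v_{1} + v_{9} + v_{10}  ⟹  sig = (2;(1,1,1))
  {4,5}:  v_{4} + v_{5} = v_{1} + v_{3} + v_{6} + v_{9}  ⟹  sig = (2;(1,1,1,1))
  {7,12}:  v_{7} + v_{12} = v_{1} + 2·v_{3} + v_{6} + v_{10} + v_{11}  ⟹  sig = (2;(1,1,1,1,2))
  {4,7}:  v_{4} + v_{7} = 2·v_{1} + v_{3} + v_{6} + v_{10}  ⟹  sig = (2;(1,1,1,2))
  {4,11}:  v_{4} + v_{11} = 2·v_{1} + v_{6} + v_{9} + v_{10}  ⟹  sig = (2;(1,1,1,2))
  {4,8}:  v_{4} + v_{8} = v_{1} + 2·v_{9} + v_{10}  ⟹  sig = (2;(1,1,2))
  {11,12}:  v_{11} + v_{12} = 2·v_{1} + v_{6} + v_{10}  ⟹  sig = (2;(1,1,2))
  {2,12}:  v_{2} + v_{12} = 2·v_{3} + v_{6} + 2·v_{9} + v_{10}  ⟹  sig = (2;(1,1,2,2))
  {2,4}:  v_{2} + v_{4} = 2·v_{3} + v_{6} + 3·v_{9} + v_{10}  ⟹  sig = (2;(1,1,2,3))
  {1,7}:  v_{1} + v_{7} = 2·v_{3} + 2·v_{11}  ⟹  sig = (2;(2,2))
  {3,6,8}:  v_{3} + v_{6} + v_{8} = 0  ⟹  sig = (3;())
  {5,9,10}:  v_{5} + v_{9} + v_{10} = 0  ⟹  sig = (3;())
  {3,9,11}:  v_{3} + v_{9} + v_{11} = v_{1}  ⟹  sig = (3;(1))
  {1,5,10}:  v_{1} + v_{5} + v_{10} = v_{3} + v_{11}  ⟹  sig = (3;(1,1))
  {1,6,8}:  v_{1} + v_{6} + v_{8} = v_{9} + v_{11}  ⟹  sig = (3;(1,1))
  {6,7,8}:  v_{6} + v_{7} + v_{8} = v_{5} + v_{10} + v_{11}  ⟹  sig = (3;(1,1,1))
  {3,5,10,11}:  v_{3} + v_{5} + v_{10} + v_{11} = v_{7}  ⟹  sig = (4;(1))
  {1,3,6,9,10}:  v_{1} + v_{3} + v_{6} + v_{9} + v_{10} = v_{12}  ⟹  sig = (5;(1))
  {1,3,4,6,10}:  v_{1} + v_{3} + v_{4} + v_{6} + v_{10} = 2·v_{12}  ⟹  sig = (5;(2))

Hence PRS(X_Σ) =
[(2;()), (2;(1)), (2;(1,1)), (2;(1,1)), (2;(1,1,1)), (2;(1,1,1)), (2;(1,1,1)), (2;(1,1,1,1)), (2;(1,1,1,1,2)), (2;(1,1,1,2)), (2;(1,1,1,2)), (2;(1,1,2)), (2;(1,1,2)), (2;(1,1,2,2)), (2;(1,1,2,3)), (2;(2,2)), (3;()), (3;()), (3;(1)), (3;(1,1)), (3;(1,1)), (3;(1,1,1)), (4;(1)), (5;(1)), (5;(2))]


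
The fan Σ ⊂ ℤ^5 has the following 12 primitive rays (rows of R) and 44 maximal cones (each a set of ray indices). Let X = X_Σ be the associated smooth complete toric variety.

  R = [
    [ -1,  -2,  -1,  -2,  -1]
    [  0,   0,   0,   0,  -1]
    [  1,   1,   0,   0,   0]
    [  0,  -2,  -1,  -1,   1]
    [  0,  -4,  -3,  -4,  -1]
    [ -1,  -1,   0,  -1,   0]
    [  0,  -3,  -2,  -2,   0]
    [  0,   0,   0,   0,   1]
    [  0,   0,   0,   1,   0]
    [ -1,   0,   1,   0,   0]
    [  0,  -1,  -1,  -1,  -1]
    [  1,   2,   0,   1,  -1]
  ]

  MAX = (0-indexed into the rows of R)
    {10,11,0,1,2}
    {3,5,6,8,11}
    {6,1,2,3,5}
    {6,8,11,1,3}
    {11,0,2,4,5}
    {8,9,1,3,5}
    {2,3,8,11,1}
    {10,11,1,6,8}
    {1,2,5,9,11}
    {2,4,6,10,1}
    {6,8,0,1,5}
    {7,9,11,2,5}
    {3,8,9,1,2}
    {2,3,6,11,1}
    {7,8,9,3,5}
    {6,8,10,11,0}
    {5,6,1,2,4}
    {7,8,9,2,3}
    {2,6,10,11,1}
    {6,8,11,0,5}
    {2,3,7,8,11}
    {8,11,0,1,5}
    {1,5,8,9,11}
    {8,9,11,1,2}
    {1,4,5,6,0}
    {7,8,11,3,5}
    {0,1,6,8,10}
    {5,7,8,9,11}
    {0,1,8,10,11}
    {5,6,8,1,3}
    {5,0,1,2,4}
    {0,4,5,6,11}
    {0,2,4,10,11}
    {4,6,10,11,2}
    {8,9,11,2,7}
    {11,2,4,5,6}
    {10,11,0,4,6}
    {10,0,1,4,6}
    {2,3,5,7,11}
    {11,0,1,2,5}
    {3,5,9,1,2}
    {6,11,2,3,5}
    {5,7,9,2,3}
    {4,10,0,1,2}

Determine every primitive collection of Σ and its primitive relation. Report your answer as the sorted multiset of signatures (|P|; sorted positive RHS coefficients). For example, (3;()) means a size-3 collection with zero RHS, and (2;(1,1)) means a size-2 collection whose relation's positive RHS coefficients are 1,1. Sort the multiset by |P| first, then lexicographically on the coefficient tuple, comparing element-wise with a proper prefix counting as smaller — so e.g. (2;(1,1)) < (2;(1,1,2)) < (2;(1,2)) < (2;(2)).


24 collections generate NE(X_Σ); each relation:

  P = {1,7}:  v_{1} + v_{7} = 0  ⇒ sig = (2;())
  P = {3,10}:  v_{3} + v_{10} = v_{6}  ⇒ sig = (2;(1))
  P = {5,10}:  v_{5} + v_{10} = v_{0}  ⇒ sig = (2;(1))
  P = {0,3}:  v_{0} + v_{3} = v_{5} + v_{6}  ⇒ sig = (2;(1,1))
  P = {4,8}:  v_{4} + v_{8} = v_{6} + v_{10}  ⇒ sig = (2;(1,1))
  P = {9,10}:  v_{9} + v_{10} = v_{1} + v_{5}  ⇒ sig = (2;(1,1))
  P = {6,9}:  v_{6} + v_{9} = v_{1} + v_{3} + v_{5}  ⇒ sig = (2;(1,1,1))
  P = {7,10}:  v_{7} + v_{10} = v_{3} + v_{5} + v_{11}  ⇒ sig = (2;(1,1,1))
  P = {4,7}:  v_{4} + v_{7} = v_{2} + v_{3} + 2·v_{5} + v_{6} + v_{11}  ⇒ sig = (2;(1,1,1,1,2))
  P = {4,9}:  v_{4} + v_{9} = v_{1} + v_{2} + 2·v_{5} + v_{6}  ⇒ sig = (2;(1,1,1,2))
  P = {0,7}:  v_{0} + v_{7} = v_{3} + 2·v_{5} + v_{11}  ⇒ sig = (2;(1,1,2))
  P = {3,4}:  v_{3} + v_{4} = v_{2} + v_{5} + 2·v_{6}  ⇒ sig = (2;(1,1,2))
  P = {6,7}:  v_{6} + v_{7} = 2·v_{3} + v_{5} + v_{11}  ⇒ sig = (2;(1,1,2))
  P = {0,9}:  v_{0} + v_{9} = v_{1} + 2·v_{5}  ⇒ sig = (2;(1,2))
  P = {2,5,8}:  v_{2} + v_{5} + v_{8} = 0  ⇒ sig = (3;())
  P = {3,9,11}:  v_{3} + v_{9} + v_{11} = 0  ⇒ sig = (3;())
  P = {0,2,6}:  v_{0} + v_{2} + v_{6} = v_{4}  ⇒ sig = (3;(1))
  P = {0,2,8}:  v_{0} + v_{2} + v_{8} = v_{10}  ⇒ sig = (3;(1))
  P = {2,8,10}:  v_{2} + v_{8} + v_{10} = v_{1} + v_{3} + v_{11}  ⇒ sig = (3;(1,1,1))
  P = {2,6,8}:  v_{2} + v_{6} + v_{8} = v_{1} + 2·v_{3} + v_{11}  ⇒ sig = (3;(1,1,2))
  P = {1,4,11}:  v_{1} + v_{4} + v_{11} = v_{2} + 3·v_{10}  ⇒ sig = (3;(1,3))
  P = {1,3,5,11}:  v_{1} + v_{3} + v_{5} + v_{11} = v_{10}  ⇒ sig = (4;(1))
  P = {1,5,6,11}:  v_{1} + v_{5} + v_{6} + v_{11} = 2·v_{10}  ⇒ sig = (4;(2))
  P = {0,1,6,11}:  v_{0} + v_{1} + v_{6} + v_{11} = 3·v_{10}  ⇒ sig = (4;(3))

Sorted signature multiset PRS(X):
{ (2;()),  (2;(1)) ×2,  (2;(1,1)) ×3,  (2;(1,1,1)) ×2,  (2;(1,1,1,1,2)),  (2;(1,1,1,2)),  (2;(1,1,2)) ×3,  (2;(1,2)),  (3;()) ×2,  (3;(1)) ×2,  (3;(1,1,1)),  (3;(1,1,2)),  (3;(1,3)),  (4;(1)),  (4;(2)),  (4;(3)) }


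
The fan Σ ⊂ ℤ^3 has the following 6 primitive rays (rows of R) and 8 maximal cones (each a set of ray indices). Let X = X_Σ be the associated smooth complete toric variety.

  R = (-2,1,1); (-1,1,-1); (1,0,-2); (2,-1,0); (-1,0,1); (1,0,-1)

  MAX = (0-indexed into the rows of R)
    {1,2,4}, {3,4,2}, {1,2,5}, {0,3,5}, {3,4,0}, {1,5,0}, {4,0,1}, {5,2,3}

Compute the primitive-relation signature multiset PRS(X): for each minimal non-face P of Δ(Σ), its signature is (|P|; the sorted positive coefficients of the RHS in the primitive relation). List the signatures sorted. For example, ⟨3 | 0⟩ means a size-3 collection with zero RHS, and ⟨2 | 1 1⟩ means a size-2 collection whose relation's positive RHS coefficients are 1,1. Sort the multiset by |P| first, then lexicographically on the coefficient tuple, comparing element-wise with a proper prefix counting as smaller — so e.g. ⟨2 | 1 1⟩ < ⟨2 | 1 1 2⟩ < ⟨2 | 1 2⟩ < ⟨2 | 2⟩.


|primitive collections| = 3. Relations:

  P = {4,5}:  v_{4} + v_{5} = 0 ; sig = ⟨2 | 0⟩
  P = {0,2}:  v_{0} + v_{2} = v_{1} ; sig = ⟨2 | 1⟩
  P = {1,3}:  v_{1} + v_{3} = v_{5} ; sig = ⟨2 | 1⟩

Signatures (|P|; sorted positive RHS coefficients), sorted:
    |P|=2: 3 collections, coeffs (), (1), (1)
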